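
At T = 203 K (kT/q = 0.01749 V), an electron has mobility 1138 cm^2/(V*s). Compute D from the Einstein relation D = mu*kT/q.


Step 1: D = mu * (kT/q)
Step 2: D = 1138 * 0.01749
Step 3: D = 19.9 cm^2/s

19.9


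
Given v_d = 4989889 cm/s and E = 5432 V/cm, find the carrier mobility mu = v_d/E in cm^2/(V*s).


Step 1: mu = v_d / E
Step 2: mu = 4989889 / 5432
Step 3: mu = 918.61 cm^2/(V*s)

918.61


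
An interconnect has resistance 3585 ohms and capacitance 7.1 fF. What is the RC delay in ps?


Step 1: tau = R * C
Step 2: tau = 3585 * 7.1 fF = 3585 * 7.1e-15 F
Step 3: tau = 2.54535e-11 s = 25.4535 ps

25.4535


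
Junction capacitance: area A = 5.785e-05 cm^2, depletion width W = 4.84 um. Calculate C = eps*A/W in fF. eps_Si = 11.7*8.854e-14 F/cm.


Step 1: eps_Si = 11.7 * 8.854e-14 = 1.035918e-12 F/cm
Step 2: W in cm = 4.84 * 1e-4 = 4.84e-04 cm
Step 3: C = 1.035918e-12 * 5.785e-05 / 4.84e-04 = 1.238179e-13 F
Step 4: C = 123.82 fF

123.82


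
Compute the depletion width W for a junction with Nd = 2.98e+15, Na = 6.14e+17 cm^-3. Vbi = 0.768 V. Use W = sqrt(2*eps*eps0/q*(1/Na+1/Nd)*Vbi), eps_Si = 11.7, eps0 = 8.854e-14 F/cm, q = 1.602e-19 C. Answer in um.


Step 1: 1/Na + 1/Nd = 1/6.14e+17 + 1/2.98e+15 = 3.37199e-16
Step 2: 2*eps*eps0/q = 2*11.7*8.854e-14/1.602e-19 = 1.293281e+07
Step 3: W^2 = 1.293281e+07 * 3.37199e-16 * 0.768 = 3.34919e-09
Step 4: W = sqrt(3.34919e-09) = 5.787e-05 cm = 0.5787 um

0.5787


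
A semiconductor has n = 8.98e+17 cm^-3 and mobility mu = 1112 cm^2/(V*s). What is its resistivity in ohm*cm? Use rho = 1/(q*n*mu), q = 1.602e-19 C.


Step 1: sigma = q * n * mu = 1.602e-19 * 8.98e+17 * 1112 = 1.59972e+02 S/cm
Step 2: rho = 1 / sigma = 1 / 1.59972e+02 = 0.006251 ohm*cm

0.006251


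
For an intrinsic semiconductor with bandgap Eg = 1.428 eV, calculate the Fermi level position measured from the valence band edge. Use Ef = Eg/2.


Step 1: For an intrinsic semiconductor, the Fermi level sits at midgap.
Step 2: Ef = Eg / 2 = 1.428 / 2 = 0.714 eV

0.714


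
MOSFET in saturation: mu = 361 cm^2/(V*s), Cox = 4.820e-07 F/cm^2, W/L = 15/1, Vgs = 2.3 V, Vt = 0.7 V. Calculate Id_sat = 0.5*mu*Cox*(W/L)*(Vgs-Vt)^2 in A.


Step 1: Overdrive voltage Vov = Vgs - Vt = 2.3 - 0.7 = 1.6 V
Step 2: W/L = 15/1 = 15
Step 3: Id = 0.5 * 361 * 4.820e-07 * 15 * 1.6^2
Step 4: Id = 3.34e-03 A

3.34e-03


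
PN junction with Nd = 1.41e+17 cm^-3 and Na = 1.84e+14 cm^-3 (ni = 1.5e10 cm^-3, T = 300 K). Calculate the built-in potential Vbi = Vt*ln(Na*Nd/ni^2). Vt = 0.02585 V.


Step 1: Compute Na*Nd/ni^2 = 1.84e+14 * 1.41e+17 / (1.5e10)^2 = 1.1531e+11
Step 2: ln(1.1531e+11) = 25.4709
Step 3: Vbi = 0.02585 * 25.4709 = 0.658 V

0.658


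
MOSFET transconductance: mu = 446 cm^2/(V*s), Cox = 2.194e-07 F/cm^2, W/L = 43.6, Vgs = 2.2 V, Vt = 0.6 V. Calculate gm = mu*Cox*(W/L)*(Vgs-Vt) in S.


Step 1: Vov = Vgs - Vt = 2.2 - 0.6 = 1.6 V
Step 2: gm = mu * Cox * (W/L) * Vov
Step 3: gm = 446 * 2.194e-07 * 43.6 * 1.6 = 6.83e-03 S

6.83e-03


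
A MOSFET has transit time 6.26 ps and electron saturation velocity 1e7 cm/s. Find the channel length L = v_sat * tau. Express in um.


Step 1: tau in seconds = 6.26 ps * 1e-12 = 6.2600e-12 s
Step 2: L = v_sat * tau = 1e7 * 6.2600e-12 = 6.2600e-05 cm
Step 3: L in um = 6.2600e-05 * 1e4 = 0.626 um

0.626


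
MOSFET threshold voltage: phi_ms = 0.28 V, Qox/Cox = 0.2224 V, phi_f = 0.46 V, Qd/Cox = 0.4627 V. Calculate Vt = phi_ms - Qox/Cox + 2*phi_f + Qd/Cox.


Step 1: Vt = phi_ms - Qox/Cox + 2*phi_f + Qd/Cox
Step 2: Vt = 0.28 - 0.2224 + 2*0.46 + 0.4627
Step 3: Vt = 0.28 - 0.2224 + 0.92 + 0.4627
Step 4: Vt = 1.4403 V

1.4403


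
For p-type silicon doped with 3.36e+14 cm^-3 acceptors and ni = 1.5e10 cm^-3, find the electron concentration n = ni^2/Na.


Step 1: Majority hole concentration p ≈ Na = 3.36e+14 cm^-3
Step 2: n = ni^2 / Na = (1.5e10)^2 / 3.36e+14
Step 3: n = 6.70e+05 cm^-3

6.70e+05


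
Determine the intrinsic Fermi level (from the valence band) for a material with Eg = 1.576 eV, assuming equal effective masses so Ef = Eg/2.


Step 1: For an intrinsic semiconductor, the Fermi level sits at midgap.
Step 2: Ef = Eg / 2 = 1.576 / 2 = 0.788 eV

0.788


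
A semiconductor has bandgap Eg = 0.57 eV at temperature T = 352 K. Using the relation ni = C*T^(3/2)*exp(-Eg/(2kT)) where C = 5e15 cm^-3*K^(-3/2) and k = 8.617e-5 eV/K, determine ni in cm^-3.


Step 1: Compute kT = 8.617e-5 * 352 = 0.03033184 eV
Step 2: Exponent = -Eg/(2kT) = -0.57/(2*0.03033184) = -9.39607
Step 3: T^(3/2) = 352^1.5 = 6604.11
Step 4: ni = 5e15 * 6604.11 * exp(-9.39607) = 2.74e+15 cm^-3

2.74e+15


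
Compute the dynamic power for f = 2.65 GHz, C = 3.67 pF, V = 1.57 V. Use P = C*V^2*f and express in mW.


Step 1: V^2 = 1.57^2 = 2.4649 V^2
Step 2: P = C*V^2*f = 3.67e-12 F * 2.4649 * 2.65e9 Hz
Step 3: P = 2.397238495e-02 W
Step 4: P = 23.972 mW

23.972


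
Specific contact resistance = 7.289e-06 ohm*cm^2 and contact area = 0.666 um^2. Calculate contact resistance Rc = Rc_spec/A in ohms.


Step 1: Convert area to cm^2: 0.666 um^2 = 6.6600e-09 cm^2
Step 2: Rc = Rc_spec / A = 7.289e-06 / 6.6600e-09
Step 3: Rc = 1.09e+03 ohms

1.09e+03


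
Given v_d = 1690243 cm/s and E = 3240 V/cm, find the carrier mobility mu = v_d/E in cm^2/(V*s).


Step 1: mu = v_d / E
Step 2: mu = 1690243 / 3240
Step 3: mu = 521.68 cm^2/(V*s)

521.68


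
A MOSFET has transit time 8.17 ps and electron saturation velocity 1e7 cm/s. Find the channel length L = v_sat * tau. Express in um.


Step 1: tau in seconds = 8.17 ps * 1e-12 = 8.1700e-12 s
Step 2: L = v_sat * tau = 1e7 * 8.1700e-12 = 8.1700e-05 cm
Step 3: L in um = 8.1700e-05 * 1e4 = 0.817 um

0.817


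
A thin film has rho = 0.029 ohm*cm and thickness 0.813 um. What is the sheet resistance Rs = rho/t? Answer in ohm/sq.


Step 1: Convert thickness to cm: t = 0.813 um = 8.1300e-05 cm
Step 2: Rs = rho / t = 0.029 / 8.1300e-05
Step 3: Rs = 356.7 ohm/sq

356.7


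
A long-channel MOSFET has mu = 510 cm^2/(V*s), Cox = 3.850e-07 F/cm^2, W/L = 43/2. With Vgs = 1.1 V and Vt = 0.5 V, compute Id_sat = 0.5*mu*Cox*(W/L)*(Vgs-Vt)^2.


Step 1: Overdrive voltage Vov = Vgs - Vt = 1.1 - 0.5 = 0.6 V
Step 2: W/L = 43/2 = 21.5
Step 3: Id = 0.5 * 510 * 3.850e-07 * 21.5 * 0.6^2
Step 4: Id = 7.60e-04 A

7.60e-04


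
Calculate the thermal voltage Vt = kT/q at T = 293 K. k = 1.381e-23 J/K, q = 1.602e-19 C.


Step 1: kT = 1.381e-23 * 293 = 4.04633e-21 J
Step 2: Vt = kT/q = 4.04633e-21 / 1.602e-19
Step 3: Vt = 0.02526 V

0.02526


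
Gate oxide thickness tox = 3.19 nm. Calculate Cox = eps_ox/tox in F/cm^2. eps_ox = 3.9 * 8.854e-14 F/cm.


Step 1: eps_ox = 3.9 * 8.854e-14 = 3.45306e-13 F/cm
Step 2: tox in cm = 3.19 nm * 1e-7 = 3.1900e-07 cm
Step 3: Cox = 3.45306e-13 / 3.1900e-07 = 1.08e-06 F/cm^2

1.08e-06


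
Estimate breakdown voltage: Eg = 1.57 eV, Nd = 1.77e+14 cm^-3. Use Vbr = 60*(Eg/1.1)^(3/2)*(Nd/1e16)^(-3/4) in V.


Step 1: Eg/1.1 = 1.57/1.1 = 1.427273
Step 2: (Eg/1.1)^1.5 = 1.427273^1.5 = 1.705142
Step 3: (Nd/1e16)^(-0.75) = (0.0177)^(-0.75) = 20.607250
Step 4: Vbr = 60 * 1.705142 * 20.607250 = 2108.3 V

2108.3


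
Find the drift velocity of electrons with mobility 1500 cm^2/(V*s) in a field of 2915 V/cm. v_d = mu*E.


Step 1: v_d = mu * E
Step 2: v_d = 1500 * 2915 = 4372500
Step 3: v_d = 4.37e+06 cm/s

4.37e+06


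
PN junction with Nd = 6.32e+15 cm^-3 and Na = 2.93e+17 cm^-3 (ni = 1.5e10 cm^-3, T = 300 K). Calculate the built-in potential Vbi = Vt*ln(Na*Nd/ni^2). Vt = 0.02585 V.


Step 1: Compute Na*Nd/ni^2 = 2.93e+17 * 6.32e+15 / (1.5e10)^2 = 8.2300e+12
Step 2: ln(8.2300e+12) = 29.7388
Step 3: Vbi = 0.02585 * 29.7388 = 0.769 V

0.769


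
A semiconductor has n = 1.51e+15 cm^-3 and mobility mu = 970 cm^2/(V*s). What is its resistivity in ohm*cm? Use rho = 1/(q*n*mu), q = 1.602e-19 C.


Step 1: sigma = q * n * mu = 1.602e-19 * 1.51e+15 * 970 = 2.34645e-01 S/cm
Step 2: rho = 1 / sigma = 1 / 2.34645e-01 = 4.262 ohm*cm

4.262


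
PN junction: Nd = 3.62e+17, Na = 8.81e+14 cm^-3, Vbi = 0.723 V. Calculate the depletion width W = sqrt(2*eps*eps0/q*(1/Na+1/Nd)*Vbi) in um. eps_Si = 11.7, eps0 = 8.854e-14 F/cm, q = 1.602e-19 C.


Step 1: 1/Na + 1/Nd = 1/8.81e+14 + 1/3.62e+17 = 1.13784e-15
Step 2: 2*eps*eps0/q = 2*11.7*8.854e-14/1.602e-19 = 1.293281e+07
Step 3: W^2 = 1.293281e+07 * 1.13784e-15 * 0.723 = 1.06393e-08
Step 4: W = sqrt(1.06393e-08) = 1.031e-04 cm = 1.031 um

1.031


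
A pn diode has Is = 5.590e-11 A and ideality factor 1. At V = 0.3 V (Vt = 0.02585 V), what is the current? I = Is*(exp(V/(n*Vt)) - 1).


Step 1: V/(n*Vt) = 0.3/(1*0.02585) = 11.6054
Step 2: exp(11.6054) = 1.0969e+05
Step 3: I = 5.590e-11 * (1.0969e+05 - 1) = 6.13e-06 A

6.13e-06


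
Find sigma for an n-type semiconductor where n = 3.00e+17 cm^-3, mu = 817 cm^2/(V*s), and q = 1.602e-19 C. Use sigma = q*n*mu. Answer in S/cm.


Step 1: sigma = q * n * mu
Step 2: sigma = 1.602e-19 * 3.00e+17 * 817
Step 3: sigma = 3.927e+01 S/cm

3.927e+01


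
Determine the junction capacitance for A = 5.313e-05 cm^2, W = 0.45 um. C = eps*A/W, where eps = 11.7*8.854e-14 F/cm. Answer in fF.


Step 1: eps_Si = 11.7 * 8.854e-14 = 1.035918e-12 F/cm
Step 2: W in cm = 0.45 * 1e-4 = 4.50e-05 cm
Step 3: C = 1.035918e-12 * 5.313e-05 / 4.50e-05 = 1.223074e-12 F
Step 4: C = 1223.07 fF

1223.07


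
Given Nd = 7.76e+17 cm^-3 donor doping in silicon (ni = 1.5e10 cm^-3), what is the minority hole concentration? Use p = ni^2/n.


Step 1: Since Nd >> ni, n ≈ Nd = 7.76e+17 cm^-3
Step 2: p = ni^2 / n = (1.5e10)^2 / 7.76e+17
Step 3: p = 2.25e20 / 7.76e+17 = 2.90e+02 cm^-3

2.90e+02


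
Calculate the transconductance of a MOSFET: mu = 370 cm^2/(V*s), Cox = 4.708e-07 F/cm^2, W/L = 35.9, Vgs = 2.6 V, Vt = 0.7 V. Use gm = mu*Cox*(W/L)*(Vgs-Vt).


Step 1: Vov = Vgs - Vt = 2.6 - 0.7 = 1.9 V
Step 2: gm = mu * Cox * (W/L) * Vov
Step 3: gm = 370 * 4.708e-07 * 35.9 * 1.9 = 1.19e-02 S

1.19e-02


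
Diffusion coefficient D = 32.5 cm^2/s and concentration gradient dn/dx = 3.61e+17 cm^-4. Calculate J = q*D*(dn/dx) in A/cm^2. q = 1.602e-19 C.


Step 1: J = q * D * (dn/dx)
Step 2: J = 1.602e-19 * 32.5 * 3.61e+17
Step 3: J = 1.88e+00 A/cm^2

1.88e+00


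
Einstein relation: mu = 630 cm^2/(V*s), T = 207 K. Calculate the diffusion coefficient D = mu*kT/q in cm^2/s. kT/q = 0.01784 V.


Step 1: D = mu * (kT/q)
Step 2: D = 630 * 0.01784
Step 3: D = 11.24 cm^2/s

11.24


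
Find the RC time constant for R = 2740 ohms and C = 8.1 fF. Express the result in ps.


Step 1: tau = R * C
Step 2: tau = 2740 * 8.1 fF = 2740 * 8.1e-15 F
Step 3: tau = 2.2194e-11 s = 22.194 ps

22.194


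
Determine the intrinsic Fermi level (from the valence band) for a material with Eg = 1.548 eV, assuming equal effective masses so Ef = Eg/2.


Step 1: For an intrinsic semiconductor, the Fermi level sits at midgap.
Step 2: Ef = Eg / 2 = 1.548 / 2 = 0.774 eV

0.774


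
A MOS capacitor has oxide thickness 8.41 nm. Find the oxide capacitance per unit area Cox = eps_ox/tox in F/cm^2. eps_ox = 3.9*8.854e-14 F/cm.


Step 1: eps_ox = 3.9 * 8.854e-14 = 3.45306e-13 F/cm
Step 2: tox in cm = 8.41 nm * 1e-7 = 8.4100e-07 cm
Step 3: Cox = 3.45306e-13 / 8.4100e-07 = 4.11e-07 F/cm^2

4.11e-07


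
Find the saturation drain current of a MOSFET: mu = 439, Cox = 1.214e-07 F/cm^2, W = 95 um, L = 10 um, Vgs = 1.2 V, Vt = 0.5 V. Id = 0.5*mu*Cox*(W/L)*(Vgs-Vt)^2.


Step 1: Overdrive voltage Vov = Vgs - Vt = 1.2 - 0.5 = 0.7 V
Step 2: W/L = 95/10 = 9.5
Step 3: Id = 0.5 * 439 * 1.214e-07 * 9.5 * 0.7^2
Step 4: Id = 1.24e-04 A

1.24e-04


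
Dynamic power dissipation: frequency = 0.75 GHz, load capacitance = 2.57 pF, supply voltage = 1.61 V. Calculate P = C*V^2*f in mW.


Step 1: V^2 = 1.61^2 = 2.5921 V^2
Step 2: P = C*V^2*f = 2.57e-12 F * 2.5921 * 0.75e9 Hz
Step 3: P = 4.99627275e-03 W
Step 4: P = 4.996 mW

4.996


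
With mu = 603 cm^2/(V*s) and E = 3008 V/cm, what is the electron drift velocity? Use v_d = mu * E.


Step 1: v_d = mu * E
Step 2: v_d = 603 * 3008 = 1813824
Step 3: v_d = 1.81e+06 cm/s

1.81e+06


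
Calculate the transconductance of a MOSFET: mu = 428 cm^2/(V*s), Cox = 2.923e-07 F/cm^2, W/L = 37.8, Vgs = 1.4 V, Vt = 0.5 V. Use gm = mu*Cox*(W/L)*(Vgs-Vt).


Step 1: Vov = Vgs - Vt = 1.4 - 0.5 = 0.9 V
Step 2: gm = mu * Cox * (W/L) * Vov
Step 3: gm = 428 * 2.923e-07 * 37.8 * 0.9 = 4.26e-03 S

4.26e-03


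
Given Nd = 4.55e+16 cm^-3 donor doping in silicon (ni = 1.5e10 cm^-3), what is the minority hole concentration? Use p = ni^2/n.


Step 1: Since Nd >> ni, n ≈ Nd = 4.55e+16 cm^-3
Step 2: p = ni^2 / n = (1.5e10)^2 / 4.55e+16
Step 3: p = 2.25e20 / 4.55e+16 = 4.95e+03 cm^-3

4.95e+03


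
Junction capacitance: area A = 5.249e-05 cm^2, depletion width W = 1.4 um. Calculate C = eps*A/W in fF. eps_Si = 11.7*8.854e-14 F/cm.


Step 1: eps_Si = 11.7 * 8.854e-14 = 1.035918e-12 F/cm
Step 2: W in cm = 1.4 * 1e-4 = 1.40e-04 cm
Step 3: C = 1.035918e-12 * 5.249e-05 / 1.40e-04 = 3.883953e-13 F
Step 4: C = 388.4 fF

388.4


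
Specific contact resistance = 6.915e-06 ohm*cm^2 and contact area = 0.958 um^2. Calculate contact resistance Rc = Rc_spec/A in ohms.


Step 1: Convert area to cm^2: 0.958 um^2 = 9.5800e-09 cm^2
Step 2: Rc = Rc_spec / A = 6.915e-06 / 9.5800e-09
Step 3: Rc = 7.22e+02 ohms

7.22e+02


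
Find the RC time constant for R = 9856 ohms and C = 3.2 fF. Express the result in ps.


Step 1: tau = R * C
Step 2: tau = 9856 * 3.2 fF = 9856 * 3.2e-15 F
Step 3: tau = 3.15392e-11 s = 31.5392 ps

31.5392


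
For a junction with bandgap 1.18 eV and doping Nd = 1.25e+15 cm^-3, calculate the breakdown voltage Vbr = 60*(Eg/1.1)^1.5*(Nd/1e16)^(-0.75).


Step 1: Eg/1.1 = 1.18/1.1 = 1.072727
Step 2: (Eg/1.1)^1.5 = 1.072727^1.5 = 1.111051
Step 3: (Nd/1e16)^(-0.75) = (0.125)^(-0.75) = 4.756828
Step 4: Vbr = 60 * 1.111051 * 4.756828 = 317.1 V

317.1


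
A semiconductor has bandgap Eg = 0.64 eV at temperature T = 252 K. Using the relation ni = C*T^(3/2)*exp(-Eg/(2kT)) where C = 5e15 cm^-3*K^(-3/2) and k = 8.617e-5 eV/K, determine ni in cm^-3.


Step 1: Compute kT = 8.617e-5 * 252 = 0.02171484 eV
Step 2: Exponent = -Eg/(2kT) = -0.64/(2*0.02171484) = -14.73647
Step 3: T^(3/2) = 252^1.5 = 4000.38
Step 4: ni = 5e15 * 4000.38 * exp(-14.73647) = 7.96e+12 cm^-3

7.96e+12


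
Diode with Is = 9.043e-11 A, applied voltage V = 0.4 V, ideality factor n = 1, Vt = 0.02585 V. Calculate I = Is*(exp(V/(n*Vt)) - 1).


Step 1: V/(n*Vt) = 0.4/(1*0.02585) = 15.4739
Step 2: exp(15.4739) = 5.2508e+06
Step 3: I = 9.043e-11 * (5.2508e+06 - 1) = 4.75e-04 A

4.75e-04


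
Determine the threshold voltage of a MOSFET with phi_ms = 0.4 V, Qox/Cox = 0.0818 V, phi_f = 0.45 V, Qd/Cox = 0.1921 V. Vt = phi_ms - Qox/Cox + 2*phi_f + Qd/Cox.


Step 1: Vt = phi_ms - Qox/Cox + 2*phi_f + Qd/Cox
Step 2: Vt = 0.4 - 0.0818 + 2*0.45 + 0.1921
Step 3: Vt = 0.4 - 0.0818 + 0.9 + 0.1921
Step 4: Vt = 1.4103 V

1.4103


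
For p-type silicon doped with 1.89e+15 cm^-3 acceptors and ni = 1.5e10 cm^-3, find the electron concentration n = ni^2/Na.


Step 1: Majority hole concentration p ≈ Na = 1.89e+15 cm^-3
Step 2: n = ni^2 / Na = (1.5e10)^2 / 1.89e+15
Step 3: n = 1.19e+05 cm^-3

1.19e+05


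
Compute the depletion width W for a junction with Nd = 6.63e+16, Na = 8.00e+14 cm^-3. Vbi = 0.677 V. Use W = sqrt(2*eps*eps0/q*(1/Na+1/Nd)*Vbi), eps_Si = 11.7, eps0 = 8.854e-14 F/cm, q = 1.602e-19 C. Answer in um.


Step 1: 1/Na + 1/Nd = 1/8.00e+14 + 1/6.63e+16 = 1.26508e-15
Step 2: 2*eps*eps0/q = 2*11.7*8.854e-14/1.602e-19 = 1.293281e+07
Step 3: W^2 = 1.293281e+07 * 1.26508e-15 * 0.677 = 1.10764e-08
Step 4: W = sqrt(1.10764e-08) = 1.052e-04 cm = 1.052 um

1.052


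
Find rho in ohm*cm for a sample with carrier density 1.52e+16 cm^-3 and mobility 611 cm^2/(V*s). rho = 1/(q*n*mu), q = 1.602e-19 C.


Step 1: sigma = q * n * mu = 1.602e-19 * 1.52e+16 * 611 = 1.48781e+00 S/cm
Step 2: rho = 1 / sigma = 1 / 1.48781e+00 = 0.6721 ohm*cm

0.6721


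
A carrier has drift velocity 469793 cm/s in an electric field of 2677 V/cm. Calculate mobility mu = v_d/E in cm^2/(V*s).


Step 1: mu = v_d / E
Step 2: mu = 469793 / 2677
Step 3: mu = 175.49 cm^2/(V*s)

175.49


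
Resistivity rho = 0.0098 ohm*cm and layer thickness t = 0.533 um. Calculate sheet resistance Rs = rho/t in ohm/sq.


Step 1: Convert thickness to cm: t = 0.533 um = 5.3300e-05 cm
Step 2: Rs = rho / t = 0.0098 / 5.3300e-05
Step 3: Rs = 183.9 ohm/sq

183.9


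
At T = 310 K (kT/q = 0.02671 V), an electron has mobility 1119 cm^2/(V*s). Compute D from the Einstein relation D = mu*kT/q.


Step 1: D = mu * (kT/q)
Step 2: D = 1119 * 0.02671
Step 3: D = 29.89 cm^2/s

29.89


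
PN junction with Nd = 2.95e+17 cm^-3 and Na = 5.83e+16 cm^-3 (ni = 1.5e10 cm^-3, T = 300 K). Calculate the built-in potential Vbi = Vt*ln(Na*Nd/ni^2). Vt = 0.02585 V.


Step 1: Compute Na*Nd/ni^2 = 5.83e+16 * 2.95e+17 / (1.5e10)^2 = 7.6438e+13
Step 2: ln(7.6438e+13) = 31.9675
Step 3: Vbi = 0.02585 * 31.9675 = 0.826 V

0.826


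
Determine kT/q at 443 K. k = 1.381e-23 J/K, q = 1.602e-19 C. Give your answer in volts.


Step 1: kT = 1.381e-23 * 443 = 6.11783e-21 J
Step 2: Vt = kT/q = 6.11783e-21 / 1.602e-19
Step 3: Vt = 0.03819 V

0.03819


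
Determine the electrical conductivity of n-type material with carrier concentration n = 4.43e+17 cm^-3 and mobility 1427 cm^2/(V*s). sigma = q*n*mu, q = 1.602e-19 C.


Step 1: sigma = q * n * mu
Step 2: sigma = 1.602e-19 * 4.43e+17 * 1427
Step 3: sigma = 1.013e+02 S/cm

1.013e+02


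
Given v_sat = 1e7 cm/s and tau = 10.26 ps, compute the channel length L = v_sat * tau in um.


Step 1: tau in seconds = 10.26 ps * 1e-12 = 1.0260e-11 s
Step 2: L = v_sat * tau = 1e7 * 1.0260e-11 = 1.0260e-04 cm
Step 3: L in um = 1.0260e-04 * 1e4 = 1.026 um

1.026


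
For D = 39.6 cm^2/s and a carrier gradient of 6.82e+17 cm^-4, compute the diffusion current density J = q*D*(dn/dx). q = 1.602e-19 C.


Step 1: J = q * D * (dn/dx)
Step 2: J = 1.602e-19 * 39.6 * 6.82e+17
Step 3: J = 4.33e+00 A/cm^2

4.33e+00


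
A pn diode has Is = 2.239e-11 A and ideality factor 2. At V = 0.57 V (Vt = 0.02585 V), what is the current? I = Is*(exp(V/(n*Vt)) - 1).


Step 1: V/(n*Vt) = 0.57/(2*0.02585) = 11.0251
Step 2: exp(11.0251) = 6.1396e+04
Step 3: I = 2.239e-11 * (6.1396e+04 - 1) = 1.37e-06 A

1.37e-06


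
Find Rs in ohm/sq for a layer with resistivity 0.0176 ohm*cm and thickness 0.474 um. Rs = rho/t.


Step 1: Convert thickness to cm: t = 0.474 um = 4.7400e-05 cm
Step 2: Rs = rho / t = 0.0176 / 4.7400e-05
Step 3: Rs = 371.3 ohm/sq

371.3


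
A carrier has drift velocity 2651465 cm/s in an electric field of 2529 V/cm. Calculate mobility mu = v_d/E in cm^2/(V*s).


Step 1: mu = v_d / E
Step 2: mu = 2651465 / 2529
Step 3: mu = 1048.42 cm^2/(V*s)

1048.42


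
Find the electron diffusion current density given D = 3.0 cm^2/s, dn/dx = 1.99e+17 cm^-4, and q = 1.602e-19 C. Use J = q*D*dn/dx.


Step 1: J = q * D * (dn/dx)
Step 2: J = 1.602e-19 * 3.0 * 1.99e+17
Step 3: J = 9.56e-02 A/cm^2

9.56e-02


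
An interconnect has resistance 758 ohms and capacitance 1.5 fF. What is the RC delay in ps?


Step 1: tau = R * C
Step 2: tau = 758 * 1.5 fF = 758 * 1.5e-15 F
Step 3: tau = 1.137e-12 s = 1.137 ps

1.137


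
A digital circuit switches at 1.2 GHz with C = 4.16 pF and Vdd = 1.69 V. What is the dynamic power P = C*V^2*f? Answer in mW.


Step 1: V^2 = 1.69^2 = 2.8561 V^2
Step 2: P = C*V^2*f = 4.16e-12 F * 2.8561 * 1.2e9 Hz
Step 3: P = 1.42576512e-02 W
Step 4: P = 14.258 mW

14.258


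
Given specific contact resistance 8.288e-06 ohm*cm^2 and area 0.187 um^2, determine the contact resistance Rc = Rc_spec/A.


Step 1: Convert area to cm^2: 0.187 um^2 = 1.8700e-09 cm^2
Step 2: Rc = Rc_spec / A = 8.288e-06 / 1.8700e-09
Step 3: Rc = 4.43e+03 ohms

4.43e+03


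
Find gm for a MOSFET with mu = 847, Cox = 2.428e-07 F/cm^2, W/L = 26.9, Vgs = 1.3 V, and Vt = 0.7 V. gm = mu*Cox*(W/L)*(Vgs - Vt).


Step 1: Vov = Vgs - Vt = 1.3 - 0.7 = 0.6 V
Step 2: gm = mu * Cox * (W/L) * Vov
Step 3: gm = 847 * 2.428e-07 * 26.9 * 0.6 = 3.32e-03 S

3.32e-03


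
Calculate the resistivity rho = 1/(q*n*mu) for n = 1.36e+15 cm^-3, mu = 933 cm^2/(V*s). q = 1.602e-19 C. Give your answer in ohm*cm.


Step 1: sigma = q * n * mu = 1.602e-19 * 1.36e+15 * 933 = 2.03275e-01 S/cm
Step 2: rho = 1 / sigma = 1 / 2.03275e-01 = 4.919 ohm*cm

4.919


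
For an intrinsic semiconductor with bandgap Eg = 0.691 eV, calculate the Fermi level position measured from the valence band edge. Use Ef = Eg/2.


Step 1: For an intrinsic semiconductor, the Fermi level sits at midgap.
Step 2: Ef = Eg / 2 = 0.691 / 2 = 0.3455 eV

0.3455


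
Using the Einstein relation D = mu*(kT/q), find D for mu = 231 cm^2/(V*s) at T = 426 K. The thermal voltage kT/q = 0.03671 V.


Step 1: D = mu * (kT/q)
Step 2: D = 231 * 0.03671
Step 3: D = 8.48 cm^2/s

8.48


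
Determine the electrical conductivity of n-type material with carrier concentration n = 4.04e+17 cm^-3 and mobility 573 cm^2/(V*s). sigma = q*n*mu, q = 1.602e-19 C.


Step 1: sigma = q * n * mu
Step 2: sigma = 1.602e-19 * 4.04e+17 * 573
Step 3: sigma = 3.709e+01 S/cm

3.709e+01


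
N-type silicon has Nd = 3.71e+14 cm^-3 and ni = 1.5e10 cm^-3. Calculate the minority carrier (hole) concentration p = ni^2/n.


Step 1: Since Nd >> ni, n ≈ Nd = 3.71e+14 cm^-3
Step 2: p = ni^2 / n = (1.5e10)^2 / 3.71e+14
Step 3: p = 2.25e20 / 3.71e+14 = 6.06e+05 cm^-3

6.06e+05


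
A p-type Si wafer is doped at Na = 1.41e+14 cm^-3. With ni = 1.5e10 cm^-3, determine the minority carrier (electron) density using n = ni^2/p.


Step 1: Majority hole concentration p ≈ Na = 1.41e+14 cm^-3
Step 2: n = ni^2 / Na = (1.5e10)^2 / 1.41e+14
Step 3: n = 1.60e+06 cm^-3

1.60e+06


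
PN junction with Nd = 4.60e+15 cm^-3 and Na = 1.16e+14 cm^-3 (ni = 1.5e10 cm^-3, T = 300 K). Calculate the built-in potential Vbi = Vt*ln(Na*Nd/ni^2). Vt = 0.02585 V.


Step 1: Compute Na*Nd/ni^2 = 1.16e+14 * 4.60e+15 / (1.5e10)^2 = 2.3716e+09
Step 2: ln(2.3716e+09) = 21.5868
Step 3: Vbi = 0.02585 * 21.5868 = 0.558 V

0.558


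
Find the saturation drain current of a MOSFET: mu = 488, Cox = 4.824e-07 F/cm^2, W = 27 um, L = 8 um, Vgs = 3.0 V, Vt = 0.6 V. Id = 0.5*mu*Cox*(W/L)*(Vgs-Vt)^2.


Step 1: Overdrive voltage Vov = Vgs - Vt = 3.0 - 0.6 = 2.4 V
Step 2: W/L = 27/8 = 3.375
Step 3: Id = 0.5 * 488 * 4.824e-07 * 3.375 * 2.4^2
Step 4: Id = 2.29e-03 A

2.29e-03


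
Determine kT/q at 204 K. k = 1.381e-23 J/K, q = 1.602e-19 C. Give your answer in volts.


Step 1: kT = 1.381e-23 * 204 = 2.81724e-21 J
Step 2: Vt = kT/q = 2.81724e-21 / 1.602e-19
Step 3: Vt = 0.01759 V

0.01759


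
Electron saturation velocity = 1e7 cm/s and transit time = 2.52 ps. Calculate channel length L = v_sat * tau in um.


Step 1: tau in seconds = 2.52 ps * 1e-12 = 2.5200e-12 s
Step 2: L = v_sat * tau = 1e7 * 2.5200e-12 = 2.5200e-05 cm
Step 3: L in um = 2.5200e-05 * 1e4 = 0.252 um

0.252


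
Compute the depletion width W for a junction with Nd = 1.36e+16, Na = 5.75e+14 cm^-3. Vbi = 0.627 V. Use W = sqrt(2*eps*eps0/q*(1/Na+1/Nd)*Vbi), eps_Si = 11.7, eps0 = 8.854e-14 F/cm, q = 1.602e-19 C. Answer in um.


Step 1: 1/Na + 1/Nd = 1/5.75e+14 + 1/1.36e+16 = 1.81266e-15
Step 2: 2*eps*eps0/q = 2*11.7*8.854e-14/1.602e-19 = 1.293281e+07
Step 3: W^2 = 1.293281e+07 * 1.81266e-15 * 0.627 = 1.46986e-08
Step 4: W = sqrt(1.46986e-08) = 1.212e-04 cm = 1.212 um

1.212


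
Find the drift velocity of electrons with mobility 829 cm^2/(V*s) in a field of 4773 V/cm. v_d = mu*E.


Step 1: v_d = mu * E
Step 2: v_d = 829 * 4773 = 3956817
Step 3: v_d = 3.96e+06 cm/s

3.96e+06


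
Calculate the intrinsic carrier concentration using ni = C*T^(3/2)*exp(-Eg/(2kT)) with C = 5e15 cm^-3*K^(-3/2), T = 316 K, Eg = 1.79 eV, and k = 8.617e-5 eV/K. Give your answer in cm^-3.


Step 1: Compute kT = 8.617e-5 * 316 = 0.02722972 eV
Step 2: Exponent = -Eg/(2kT) = -1.79/(2*0.02722972) = -32.86850
Step 3: T^(3/2) = 316^1.5 = 5617.34
Step 4: ni = 5e15 * 5617.34 * exp(-32.86850) = 1.49e+05 cm^-3

1.49e+05


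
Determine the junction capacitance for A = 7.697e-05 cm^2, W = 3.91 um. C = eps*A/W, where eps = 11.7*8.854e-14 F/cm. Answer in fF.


Step 1: eps_Si = 11.7 * 8.854e-14 = 1.035918e-12 F/cm
Step 2: W in cm = 3.91 * 1e-4 = 3.91e-04 cm
Step 3: C = 1.035918e-12 * 7.697e-05 / 3.91e-04 = 2.039248e-13 F
Step 4: C = 203.92 fF

203.92


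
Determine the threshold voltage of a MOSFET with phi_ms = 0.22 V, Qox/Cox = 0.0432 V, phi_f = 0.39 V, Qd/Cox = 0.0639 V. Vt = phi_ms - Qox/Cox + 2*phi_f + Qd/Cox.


Step 1: Vt = phi_ms - Qox/Cox + 2*phi_f + Qd/Cox
Step 2: Vt = 0.22 - 0.0432 + 2*0.39 + 0.0639
Step 3: Vt = 0.22 - 0.0432 + 0.78 + 0.0639
Step 4: Vt = 1.0207 V

1.0207


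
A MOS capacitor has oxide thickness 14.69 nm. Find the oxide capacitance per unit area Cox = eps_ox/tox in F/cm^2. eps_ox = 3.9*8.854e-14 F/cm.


Step 1: eps_ox = 3.9 * 8.854e-14 = 3.45306e-13 F/cm
Step 2: tox in cm = 14.69 nm * 1e-7 = 1.4690e-06 cm
Step 3: Cox = 3.45306e-13 / 1.4690e-06 = 2.35e-07 F/cm^2

2.35e-07


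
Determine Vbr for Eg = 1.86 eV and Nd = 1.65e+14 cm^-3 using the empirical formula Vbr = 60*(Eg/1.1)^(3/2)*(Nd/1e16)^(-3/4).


Step 1: Eg/1.1 = 1.86/1.1 = 1.690909
Step 2: (Eg/1.1)^1.5 = 1.690909^1.5 = 2.198773
Step 3: (Nd/1e16)^(-0.75) = (0.0165)^(-0.75) = 21.721361
Step 4: Vbr = 60 * 2.198773 * 21.721361 = 2865.6 V

2865.6


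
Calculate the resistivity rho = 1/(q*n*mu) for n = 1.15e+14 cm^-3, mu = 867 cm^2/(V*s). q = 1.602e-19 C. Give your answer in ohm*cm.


Step 1: sigma = q * n * mu = 1.602e-19 * 1.15e+14 * 867 = 1.59727e-02 S/cm
Step 2: rho = 1 / sigma = 1 / 1.59727e-02 = 62.61 ohm*cm

62.61


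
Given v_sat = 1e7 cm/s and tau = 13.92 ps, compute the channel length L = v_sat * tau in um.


Step 1: tau in seconds = 13.92 ps * 1e-12 = 1.3920e-11 s
Step 2: L = v_sat * tau = 1e7 * 1.3920e-11 = 1.3920e-04 cm
Step 3: L in um = 1.3920e-04 * 1e4 = 1.392 um

1.392


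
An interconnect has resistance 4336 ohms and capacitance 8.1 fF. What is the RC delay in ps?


Step 1: tau = R * C
Step 2: tau = 4336 * 8.1 fF = 4336 * 8.1e-15 F
Step 3: tau = 3.51216e-11 s = 35.1216 ps

35.1216


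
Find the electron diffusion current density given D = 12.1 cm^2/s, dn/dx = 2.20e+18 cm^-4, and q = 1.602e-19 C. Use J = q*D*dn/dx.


Step 1: J = q * D * (dn/dx)
Step 2: J = 1.602e-19 * 12.1 * 2.20e+18
Step 3: J = 4.26e+00 A/cm^2

4.26e+00


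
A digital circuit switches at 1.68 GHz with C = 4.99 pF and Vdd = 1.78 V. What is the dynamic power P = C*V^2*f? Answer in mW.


Step 1: V^2 = 1.78^2 = 3.1684 V^2
Step 2: P = C*V^2*f = 4.99e-12 F * 3.1684 * 1.68e9 Hz
Step 3: P = 2.656133088e-02 W
Step 4: P = 26.561 mW

26.561


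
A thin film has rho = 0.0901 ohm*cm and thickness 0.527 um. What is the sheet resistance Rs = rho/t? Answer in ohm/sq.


Step 1: Convert thickness to cm: t = 0.527 um = 5.2700e-05 cm
Step 2: Rs = rho / t = 0.0901 / 5.2700e-05
Step 3: Rs = 1709.7 ohm/sq

1709.7


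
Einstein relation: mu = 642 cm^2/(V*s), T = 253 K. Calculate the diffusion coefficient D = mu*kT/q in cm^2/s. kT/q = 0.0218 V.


Step 1: D = mu * (kT/q)
Step 2: D = 642 * 0.0218
Step 3: D = 14.0 cm^2/s

14.0


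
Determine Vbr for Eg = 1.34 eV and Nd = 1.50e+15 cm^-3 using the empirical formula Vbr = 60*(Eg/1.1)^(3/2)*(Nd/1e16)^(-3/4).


Step 1: Eg/1.1 = 1.34/1.1 = 1.218182
Step 2: (Eg/1.1)^1.5 = 1.218182^1.5 = 1.344523
Step 3: (Nd/1e16)^(-0.75) = (0.15)^(-0.75) = 4.148887
Step 4: Vbr = 60 * 1.344523 * 4.148887 = 334.7 V

334.7


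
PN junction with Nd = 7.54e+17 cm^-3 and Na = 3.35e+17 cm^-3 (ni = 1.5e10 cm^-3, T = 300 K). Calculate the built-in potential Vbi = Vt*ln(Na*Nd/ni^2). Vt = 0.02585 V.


Step 1: Compute Na*Nd/ni^2 = 3.35e+17 * 7.54e+17 / (1.5e10)^2 = 1.1226e+15
Step 2: ln(1.1226e+15) = 34.6544
Step 3: Vbi = 0.02585 * 34.6544 = 0.896 V

0.896


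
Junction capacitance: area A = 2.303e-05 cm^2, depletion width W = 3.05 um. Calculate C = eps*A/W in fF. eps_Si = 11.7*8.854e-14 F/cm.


Step 1: eps_Si = 11.7 * 8.854e-14 = 1.035918e-12 F/cm
Step 2: W in cm = 3.05 * 1e-4 = 3.05e-04 cm
Step 3: C = 1.035918e-12 * 2.303e-05 / 3.05e-04 = 7.822030e-14 F
Step 4: C = 78.22 fF

78.22


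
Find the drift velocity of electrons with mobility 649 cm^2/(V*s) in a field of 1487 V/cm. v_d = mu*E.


Step 1: v_d = mu * E
Step 2: v_d = 649 * 1487 = 965063
Step 3: v_d = 9.65e+05 cm/s

9.65e+05


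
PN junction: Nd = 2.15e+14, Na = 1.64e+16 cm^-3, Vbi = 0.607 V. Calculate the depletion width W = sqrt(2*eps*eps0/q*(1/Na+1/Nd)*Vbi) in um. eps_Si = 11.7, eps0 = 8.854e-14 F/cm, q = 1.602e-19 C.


Step 1: 1/Na + 1/Nd = 1/1.64e+16 + 1/2.15e+14 = 4.71214e-15
Step 2: 2*eps*eps0/q = 2*11.7*8.854e-14/1.602e-19 = 1.293281e+07
Step 3: W^2 = 1.293281e+07 * 4.71214e-15 * 0.607 = 3.69913e-08
Step 4: W = sqrt(3.69913e-08) = 1.923e-04 cm = 1.923 um

1.923


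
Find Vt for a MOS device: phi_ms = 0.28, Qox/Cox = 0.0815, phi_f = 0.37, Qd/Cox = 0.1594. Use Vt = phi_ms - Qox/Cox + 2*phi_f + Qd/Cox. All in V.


Step 1: Vt = phi_ms - Qox/Cox + 2*phi_f + Qd/Cox
Step 2: Vt = 0.28 - 0.0815 + 2*0.37 + 0.1594
Step 3: Vt = 0.28 - 0.0815 + 0.74 + 0.1594
Step 4: Vt = 1.0979 V

1.0979


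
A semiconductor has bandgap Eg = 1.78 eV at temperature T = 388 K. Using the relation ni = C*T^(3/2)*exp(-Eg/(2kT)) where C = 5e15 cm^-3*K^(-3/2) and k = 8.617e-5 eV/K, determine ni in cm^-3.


Step 1: Compute kT = 8.617e-5 * 388 = 0.03343396 eV
Step 2: Exponent = -Eg/(2kT) = -1.78/(2*0.03343396) = -26.61964
Step 3: T^(3/2) = 388^1.5 = 7642.71
Step 4: ni = 5e15 * 7642.71 * exp(-26.61964) = 1.05e+08 cm^-3

1.05e+08


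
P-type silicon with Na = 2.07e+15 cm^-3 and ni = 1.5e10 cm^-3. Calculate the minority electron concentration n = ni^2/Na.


Step 1: Majority hole concentration p ≈ Na = 2.07e+15 cm^-3
Step 2: n = ni^2 / Na = (1.5e10)^2 / 2.07e+15
Step 3: n = 1.09e+05 cm^-3

1.09e+05


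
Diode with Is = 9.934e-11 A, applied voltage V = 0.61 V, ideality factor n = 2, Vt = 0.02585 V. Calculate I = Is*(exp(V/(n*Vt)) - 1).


Step 1: V/(n*Vt) = 0.61/(2*0.02585) = 11.7988
Step 2: exp(11.7988) = 1.3309e+05
Step 3: I = 9.934e-11 * (1.3309e+05 - 1) = 1.32e-05 A

1.32e-05


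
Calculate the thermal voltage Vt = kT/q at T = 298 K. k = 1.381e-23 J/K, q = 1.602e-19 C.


Step 1: kT = 1.381e-23 * 298 = 4.11538e-21 J
Step 2: Vt = kT/q = 4.11538e-21 / 1.602e-19
Step 3: Vt = 0.02569 V

0.02569


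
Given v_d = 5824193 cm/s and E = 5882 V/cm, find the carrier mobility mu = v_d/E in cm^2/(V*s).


Step 1: mu = v_d / E
Step 2: mu = 5824193 / 5882
Step 3: mu = 990.17 cm^2/(V*s)

990.17


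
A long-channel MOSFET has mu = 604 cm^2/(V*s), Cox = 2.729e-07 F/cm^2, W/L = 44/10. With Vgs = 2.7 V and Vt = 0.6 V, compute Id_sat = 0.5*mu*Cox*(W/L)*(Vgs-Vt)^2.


Step 1: Overdrive voltage Vov = Vgs - Vt = 2.7 - 0.6 = 2.1 V
Step 2: W/L = 44/10 = 4.4
Step 3: Id = 0.5 * 604 * 2.729e-07 * 4.4 * 2.1^2
Step 4: Id = 1.60e-03 A

1.60e-03


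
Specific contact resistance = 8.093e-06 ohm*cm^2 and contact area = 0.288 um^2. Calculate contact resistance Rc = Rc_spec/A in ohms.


Step 1: Convert area to cm^2: 0.288 um^2 = 2.8800e-09 cm^2
Step 2: Rc = Rc_spec / A = 8.093e-06 / 2.8800e-09
Step 3: Rc = 2.81e+03 ohms

2.81e+03


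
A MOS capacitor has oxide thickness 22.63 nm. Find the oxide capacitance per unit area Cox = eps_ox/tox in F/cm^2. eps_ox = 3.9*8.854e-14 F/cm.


Step 1: eps_ox = 3.9 * 8.854e-14 = 3.45306e-13 F/cm
Step 2: tox in cm = 22.63 nm * 1e-7 = 2.2630e-06 cm
Step 3: Cox = 3.45306e-13 / 2.2630e-06 = 1.53e-07 F/cm^2

1.53e-07


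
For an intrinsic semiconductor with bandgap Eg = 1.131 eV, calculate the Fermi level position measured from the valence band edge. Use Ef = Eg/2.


Step 1: For an intrinsic semiconductor, the Fermi level sits at midgap.
Step 2: Ef = Eg / 2 = 1.131 / 2 = 0.5655 eV

0.5655


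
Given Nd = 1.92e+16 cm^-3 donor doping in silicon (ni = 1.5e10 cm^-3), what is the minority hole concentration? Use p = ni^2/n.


Step 1: Since Nd >> ni, n ≈ Nd = 1.92e+16 cm^-3
Step 2: p = ni^2 / n = (1.5e10)^2 / 1.92e+16
Step 3: p = 2.25e20 / 1.92e+16 = 1.17e+04 cm^-3

1.17e+04


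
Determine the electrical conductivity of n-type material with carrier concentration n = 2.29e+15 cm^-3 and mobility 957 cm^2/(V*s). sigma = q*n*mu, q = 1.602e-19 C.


Step 1: sigma = q * n * mu
Step 2: sigma = 1.602e-19 * 2.29e+15 * 957
Step 3: sigma = 3.511e-01 S/cm

3.511e-01


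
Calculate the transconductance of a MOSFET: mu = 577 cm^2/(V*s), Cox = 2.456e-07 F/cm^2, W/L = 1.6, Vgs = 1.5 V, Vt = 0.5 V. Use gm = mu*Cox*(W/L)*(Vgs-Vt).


Step 1: Vov = Vgs - Vt = 1.5 - 0.5 = 1.0 V
Step 2: gm = mu * Cox * (W/L) * Vov
Step 3: gm = 577 * 2.456e-07 * 1.6 * 1.0 = 2.27e-04 S

2.27e-04


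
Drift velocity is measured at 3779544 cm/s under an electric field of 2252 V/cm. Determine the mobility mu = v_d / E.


Step 1: mu = v_d / E
Step 2: mu = 3779544 / 2252
Step 3: mu = 1678.31 cm^2/(V*s)

1678.31


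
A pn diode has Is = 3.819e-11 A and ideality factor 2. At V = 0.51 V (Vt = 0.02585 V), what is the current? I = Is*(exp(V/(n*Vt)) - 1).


Step 1: V/(n*Vt) = 0.51/(2*0.02585) = 9.8646
Step 2: exp(9.8646) = 1.9237e+04
Step 3: I = 3.819e-11 * (1.9237e+04 - 1) = 7.35e-07 A

7.35e-07


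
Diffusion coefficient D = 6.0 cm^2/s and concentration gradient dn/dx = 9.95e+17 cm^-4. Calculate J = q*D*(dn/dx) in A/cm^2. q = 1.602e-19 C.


Step 1: J = q * D * (dn/dx)
Step 2: J = 1.602e-19 * 6.0 * 9.95e+17
Step 3: J = 9.56e-01 A/cm^2

9.56e-01


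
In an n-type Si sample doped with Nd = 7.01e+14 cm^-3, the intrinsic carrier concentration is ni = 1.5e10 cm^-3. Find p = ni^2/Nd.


Step 1: Since Nd >> ni, n ≈ Nd = 7.01e+14 cm^-3
Step 2: p = ni^2 / n = (1.5e10)^2 / 7.01e+14
Step 3: p = 2.25e20 / 7.01e+14 = 3.21e+05 cm^-3

3.21e+05


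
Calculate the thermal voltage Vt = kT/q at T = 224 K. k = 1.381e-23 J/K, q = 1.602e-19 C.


Step 1: kT = 1.381e-23 * 224 = 3.09344e-21 J
Step 2: Vt = kT/q = 3.09344e-21 / 1.602e-19
Step 3: Vt = 0.01931 V

0.01931


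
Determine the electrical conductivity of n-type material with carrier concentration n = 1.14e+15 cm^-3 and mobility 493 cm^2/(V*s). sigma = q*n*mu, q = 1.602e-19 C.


Step 1: sigma = q * n * mu
Step 2: sigma = 1.602e-19 * 1.14e+15 * 493
Step 3: sigma = 9.004e-02 S/cm

9.004e-02


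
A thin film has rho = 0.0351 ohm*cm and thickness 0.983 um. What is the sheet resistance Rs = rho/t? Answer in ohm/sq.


Step 1: Convert thickness to cm: t = 0.983 um = 9.8300e-05 cm
Step 2: Rs = rho / t = 0.0351 / 9.8300e-05
Step 3: Rs = 357.1 ohm/sq

357.1


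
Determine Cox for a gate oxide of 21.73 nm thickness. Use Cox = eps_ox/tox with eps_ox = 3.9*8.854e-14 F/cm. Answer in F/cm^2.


Step 1: eps_ox = 3.9 * 8.854e-14 = 3.45306e-13 F/cm
Step 2: tox in cm = 21.73 nm * 1e-7 = 2.1730e-06 cm
Step 3: Cox = 3.45306e-13 / 2.1730e-06 = 1.59e-07 F/cm^2

1.59e-07


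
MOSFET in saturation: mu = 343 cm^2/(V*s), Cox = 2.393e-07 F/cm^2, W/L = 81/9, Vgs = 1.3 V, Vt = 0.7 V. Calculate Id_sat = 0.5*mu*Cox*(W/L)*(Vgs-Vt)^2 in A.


Step 1: Overdrive voltage Vov = Vgs - Vt = 1.3 - 0.7 = 0.6 V
Step 2: W/L = 81/9 = 9
Step 3: Id = 0.5 * 343 * 2.393e-07 * 9 * 0.6^2
Step 4: Id = 1.33e-04 A

1.33e-04


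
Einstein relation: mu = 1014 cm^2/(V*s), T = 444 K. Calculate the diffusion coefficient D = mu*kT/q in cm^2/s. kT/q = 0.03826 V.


Step 1: D = mu * (kT/q)
Step 2: D = 1014 * 0.03826
Step 3: D = 38.8 cm^2/s

38.8


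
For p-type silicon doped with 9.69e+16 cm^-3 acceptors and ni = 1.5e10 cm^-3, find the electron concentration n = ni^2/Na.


Step 1: Majority hole concentration p ≈ Na = 9.69e+16 cm^-3
Step 2: n = ni^2 / Na = (1.5e10)^2 / 9.69e+16
Step 3: n = 2.32e+03 cm^-3

2.32e+03


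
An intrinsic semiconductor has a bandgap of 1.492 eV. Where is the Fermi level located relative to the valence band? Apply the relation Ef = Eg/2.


Step 1: For an intrinsic semiconductor, the Fermi level sits at midgap.
Step 2: Ef = Eg / 2 = 1.492 / 2 = 0.746 eV

0.746


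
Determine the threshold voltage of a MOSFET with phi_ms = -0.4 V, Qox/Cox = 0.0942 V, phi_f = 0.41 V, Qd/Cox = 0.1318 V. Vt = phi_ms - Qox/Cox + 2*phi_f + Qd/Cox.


Step 1: Vt = phi_ms - Qox/Cox + 2*phi_f + Qd/Cox
Step 2: Vt = -0.4 - 0.0942 + 2*0.41 + 0.1318
Step 3: Vt = -0.4 - 0.0942 + 0.82 + 0.1318
Step 4: Vt = 0.4576 V

0.4576


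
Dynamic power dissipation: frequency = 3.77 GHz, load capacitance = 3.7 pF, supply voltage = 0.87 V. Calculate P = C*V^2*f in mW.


Step 1: V^2 = 0.87^2 = 0.7569 V^2
Step 2: P = C*V^2*f = 3.7e-12 F * 0.7569 * 3.77e9 Hz
Step 3: P = 1.05579981e-02 W
Step 4: P = 10.558 mW

10.558


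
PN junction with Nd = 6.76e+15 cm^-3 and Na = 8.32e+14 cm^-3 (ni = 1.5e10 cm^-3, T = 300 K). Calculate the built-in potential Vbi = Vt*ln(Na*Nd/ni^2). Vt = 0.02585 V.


Step 1: Compute Na*Nd/ni^2 = 8.32e+14 * 6.76e+15 / (1.5e10)^2 = 2.4997e+10
Step 2: ln(2.4997e+10) = 23.9420
Step 3: Vbi = 0.02585 * 23.9420 = 0.619 V

0.619


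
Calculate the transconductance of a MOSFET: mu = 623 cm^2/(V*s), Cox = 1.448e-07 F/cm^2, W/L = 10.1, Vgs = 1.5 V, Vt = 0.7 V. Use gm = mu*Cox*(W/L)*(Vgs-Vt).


Step 1: Vov = Vgs - Vt = 1.5 - 0.7 = 0.8 V
Step 2: gm = mu * Cox * (W/L) * Vov
Step 3: gm = 623 * 1.448e-07 * 10.1 * 0.8 = 7.29e-04 S

7.29e-04


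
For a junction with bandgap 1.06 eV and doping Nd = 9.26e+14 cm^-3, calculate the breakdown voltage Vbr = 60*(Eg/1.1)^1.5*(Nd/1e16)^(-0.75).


Step 1: Eg/1.1 = 1.06/1.1 = 0.963636
Step 2: (Eg/1.1)^1.5 = 0.963636^1.5 = 0.945953
Step 3: (Nd/1e16)^(-0.75) = (0.0926)^(-0.75) = 5.957194
Step 4: Vbr = 60 * 0.945953 * 5.957194 = 338.1 V

338.1


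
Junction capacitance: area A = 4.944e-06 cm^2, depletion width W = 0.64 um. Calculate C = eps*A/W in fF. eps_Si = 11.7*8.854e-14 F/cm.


Step 1: eps_Si = 11.7 * 8.854e-14 = 1.035918e-12 F/cm
Step 2: W in cm = 0.64 * 1e-4 = 6.40e-05 cm
Step 3: C = 1.035918e-12 * 4.944e-06 / 6.40e-05 = 8.002467e-14 F
Step 4: C = 80.02 fF

80.02


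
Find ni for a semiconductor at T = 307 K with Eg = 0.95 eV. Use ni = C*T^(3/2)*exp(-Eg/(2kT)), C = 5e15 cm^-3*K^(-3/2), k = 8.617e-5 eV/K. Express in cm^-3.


Step 1: Compute kT = 8.617e-5 * 307 = 0.02645419 eV
Step 2: Exponent = -Eg/(2kT) = -0.95/(2*0.02645419) = -17.95557
Step 3: T^(3/2) = 307^1.5 = 5379.07
Step 4: ni = 5e15 * 5379.07 * exp(-17.95557) = 4.28e+11 cm^-3

4.28e+11


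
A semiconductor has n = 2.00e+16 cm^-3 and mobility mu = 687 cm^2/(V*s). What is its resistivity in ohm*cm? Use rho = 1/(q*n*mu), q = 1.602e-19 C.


Step 1: sigma = q * n * mu = 1.602e-19 * 2.00e+16 * 687 = 2.20115e+00 S/cm
Step 2: rho = 1 / sigma = 1 / 2.20115e+00 = 0.4543 ohm*cm

0.4543


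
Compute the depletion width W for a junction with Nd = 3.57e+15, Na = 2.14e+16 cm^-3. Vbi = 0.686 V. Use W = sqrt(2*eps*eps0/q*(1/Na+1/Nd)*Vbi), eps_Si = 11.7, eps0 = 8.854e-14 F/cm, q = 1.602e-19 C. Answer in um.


Step 1: 1/Na + 1/Nd = 1/2.14e+16 + 1/3.57e+15 = 3.26841e-16
Step 2: 2*eps*eps0/q = 2*11.7*8.854e-14/1.602e-19 = 1.293281e+07
Step 3: W^2 = 1.293281e+07 * 3.26841e-16 * 0.686 = 2.89970e-09
Step 4: W = sqrt(2.89970e-09) = 5.385e-05 cm = 0.5385 um

0.5385


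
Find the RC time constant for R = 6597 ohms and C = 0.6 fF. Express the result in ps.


Step 1: tau = R * C
Step 2: tau = 6597 * 0.6 fF = 6597 * 6.0e-16 F
Step 3: tau = 3.9582e-12 s = 3.9582 ps

3.9582


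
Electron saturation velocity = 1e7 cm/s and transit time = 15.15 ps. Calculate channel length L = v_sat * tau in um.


Step 1: tau in seconds = 15.15 ps * 1e-12 = 1.5150e-11 s
Step 2: L = v_sat * tau = 1e7 * 1.5150e-11 = 1.5150e-04 cm
Step 3: L in um = 1.5150e-04 * 1e4 = 1.515 um

1.515


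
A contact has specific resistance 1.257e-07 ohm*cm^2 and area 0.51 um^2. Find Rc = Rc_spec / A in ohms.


Step 1: Convert area to cm^2: 0.51 um^2 = 5.1000e-09 cm^2
Step 2: Rc = Rc_spec / A = 1.257e-07 / 5.1000e-09
Step 3: Rc = 2.46e+01 ohms

2.46e+01
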